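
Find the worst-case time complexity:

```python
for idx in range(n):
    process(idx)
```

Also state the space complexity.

Time complexity: O(n).
Space complexity: O(1).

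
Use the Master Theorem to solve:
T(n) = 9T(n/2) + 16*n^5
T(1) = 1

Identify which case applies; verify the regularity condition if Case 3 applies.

a=9, b=2, f(n)=16*n^5.
log_2(9) = 3.17 < 5.
f(n) = Omega(n^(3.17+epsilon)) for some epsilon > 0, so Case 3 is the candidate.
Regularity: a*f(n/b) = 9*16*(n/2)^5 = (9/32)*16*n^5 <= c*f(n) with c = 9/32 < 1. Satisfied.
Case 3: T(n) = Theta(n^5).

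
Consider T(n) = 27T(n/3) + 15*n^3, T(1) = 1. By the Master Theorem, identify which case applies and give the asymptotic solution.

a=27, b=3, f(n)=15*n^3.
log_3(27) = 3, so n^(log_b(a)) = n^3.
f(n) = Theta(n^3), so Case 2 applies.
T(n) = Theta(n^3 log n).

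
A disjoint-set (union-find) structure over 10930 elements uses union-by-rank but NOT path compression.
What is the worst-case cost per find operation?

Union-by-rank alone keeps every tree's height <= log_2(10930) ~= 13.4. Each find traverses from a node to its root, costing O(height) = O(log n). Without path compression this bound is tight.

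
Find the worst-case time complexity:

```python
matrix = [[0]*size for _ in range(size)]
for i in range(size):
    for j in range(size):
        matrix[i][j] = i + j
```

Time complexity: O(n^2).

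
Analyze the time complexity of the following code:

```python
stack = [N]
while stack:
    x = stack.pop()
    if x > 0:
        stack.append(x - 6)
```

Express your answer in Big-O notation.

Time complexity: O(n).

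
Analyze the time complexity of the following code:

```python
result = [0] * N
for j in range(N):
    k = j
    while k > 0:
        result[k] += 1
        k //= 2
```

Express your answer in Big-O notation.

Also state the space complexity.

Time complexity: O(n log n).
Space complexity: O(n).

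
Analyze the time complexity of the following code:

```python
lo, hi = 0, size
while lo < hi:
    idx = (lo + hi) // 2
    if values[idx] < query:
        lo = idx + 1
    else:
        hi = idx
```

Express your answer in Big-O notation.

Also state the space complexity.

Time complexity: O(log n).
Space complexity: O(1).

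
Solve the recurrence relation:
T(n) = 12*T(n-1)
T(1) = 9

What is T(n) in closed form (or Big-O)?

Each step multiplies by 12. T(n) = T(1)*12^(n-1) = 9*12^(n-1).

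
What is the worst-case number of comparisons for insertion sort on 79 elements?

Insertion sort on reverse-sorted input: 1 + 2 + ... + (79-1) = 3081 comparisons.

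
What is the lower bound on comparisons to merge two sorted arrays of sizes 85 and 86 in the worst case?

Adversary: with |85 - 86| <= 1 the inputs can be fully interleaved so that every adjacent pair in the merged output comes from different arrays. Then each of the 170 adjacent pairs must be directly compared, or the algorithm cannot determine their relative order. Standard merge meets this bound.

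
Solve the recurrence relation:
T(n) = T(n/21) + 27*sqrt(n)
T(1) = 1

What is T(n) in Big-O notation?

Each level contributes sqrt(n/21^k). Geometric series with ratio 1/sqrt(21) < 1 sums to O(sqrt(n)).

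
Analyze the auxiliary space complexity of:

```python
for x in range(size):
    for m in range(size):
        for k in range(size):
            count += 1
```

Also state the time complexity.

Space complexity: O(1).
Only a constant amount of auxiliary storage is used; nothing grows with n.
Time complexity: O(n^3).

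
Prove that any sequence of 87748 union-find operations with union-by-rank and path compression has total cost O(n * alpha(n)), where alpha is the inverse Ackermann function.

Using Tarjan's analysis with rank-based potential function. Union-by-rank keeps tree height O(log n). Path compression flattens paths during find. For n = 87748 operations, total cost is O(n * alpha(n)), effectively O(n) since alpha grows incredibly slowly.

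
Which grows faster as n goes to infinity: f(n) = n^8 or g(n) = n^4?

f(n) = n^8 grows faster: n^8/n^4 = n^4 -> infinity.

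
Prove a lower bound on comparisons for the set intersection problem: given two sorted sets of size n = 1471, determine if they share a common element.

For two sorted arrays of size n = 1471, any correct algorithm must examine Omega(n) elements. If fewer are examined, an adversary places a common element in an unexamined gap. A merge-based scan achieves O(n), so the bound is tight.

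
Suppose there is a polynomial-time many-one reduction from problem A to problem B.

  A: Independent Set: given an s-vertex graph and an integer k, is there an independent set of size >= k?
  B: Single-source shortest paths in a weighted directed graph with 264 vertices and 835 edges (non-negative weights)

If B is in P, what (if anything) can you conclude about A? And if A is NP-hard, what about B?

A poly-time reduction A <=_p B means any A-instance can be transformed to a B-instance in poly time.
If B is in P: compose the reduction with B's poly-time algorithm to solve A in poly time, so A is in P.
If A is NP-hard: every NP problem reduces to A, which reduces to B; composing reductions, every NP problem reduces to B, so B is NP-hard.
(Here in fact A is NP-complete and B is in P, so no such reduction is known -- its existence would imply P = NP; the analysis concerns only what the assumed reduction would or would not let you conclude.)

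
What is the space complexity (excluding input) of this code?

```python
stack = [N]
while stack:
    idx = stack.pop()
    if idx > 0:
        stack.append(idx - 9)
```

Space complexity: O(1).
Only a constant amount of auxiliary storage is used; nothing grows with n.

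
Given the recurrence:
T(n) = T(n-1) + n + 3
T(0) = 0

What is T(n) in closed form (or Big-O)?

Dominant term in sum is 1*sum(i, i=1..n) = 1*n*(n+1)/2 = O(n^2).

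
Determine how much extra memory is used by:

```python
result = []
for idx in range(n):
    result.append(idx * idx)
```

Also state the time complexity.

Space complexity: O(n).
Auxiliary storage grows linearly with the input size n in the worst case.
Time complexity: O(n).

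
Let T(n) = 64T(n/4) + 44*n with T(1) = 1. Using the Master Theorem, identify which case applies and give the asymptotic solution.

a=64, b=4, f(n)=44*n.
log_4(64) = 3 > 1.
Since f(n) = O(n^1) is polynomially smaller than n^3, Case 1 applies.
T(n) = Theta(n^3).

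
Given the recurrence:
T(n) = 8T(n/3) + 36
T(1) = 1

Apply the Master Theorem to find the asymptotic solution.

a=8, b=3, f(n)=36. log_3(8) = 1.893. Case 1 of Master Theorem: T(n) = O(n^1.893).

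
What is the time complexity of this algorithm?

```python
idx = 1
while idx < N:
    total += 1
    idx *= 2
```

Time complexity: O(log n).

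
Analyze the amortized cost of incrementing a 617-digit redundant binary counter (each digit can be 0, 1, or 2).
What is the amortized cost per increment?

A redundant counter on 617 digits allows digit values 0, 1, 2. Increment adds 1 to the least significant digit and carries any 2 to a 0 plus +1 on the next digit. With potential Phi = (number of 2-digits), each increment does O(1) actual work plus a chain of carries, each of which decreases Phi by 1. Amortized O(1).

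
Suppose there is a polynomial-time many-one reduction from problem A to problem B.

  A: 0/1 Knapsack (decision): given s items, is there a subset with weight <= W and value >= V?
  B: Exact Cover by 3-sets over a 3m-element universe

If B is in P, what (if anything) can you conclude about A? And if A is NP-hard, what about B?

A poly-time reduction A <=_p B means any A-instance can be transformed to a B-instance in poly time.
If B is in P: compose the reduction with B's poly-time algorithm to solve A in poly time, so A is in P.
If A is NP-hard: every NP problem reduces to A, which reduces to B; composing reductions, every NP problem reduces to B, so B is NP-hard.
(Here in fact A is NP-complete and B is NP-complete.)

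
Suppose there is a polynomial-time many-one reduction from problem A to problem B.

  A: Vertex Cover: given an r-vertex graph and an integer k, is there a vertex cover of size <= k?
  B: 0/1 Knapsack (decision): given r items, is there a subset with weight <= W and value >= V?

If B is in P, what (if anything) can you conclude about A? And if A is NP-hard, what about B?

A poly-time reduction A <=_p B means any A-instance can be transformed to a B-instance in poly time.
If B is in P: compose the reduction with B's poly-time algorithm to solve A in poly time, so A is in P.
If A is NP-hard: every NP problem reduces to A, which reduces to B; composing reductions, every NP problem reduces to B, so B is NP-hard.
(Here in fact A is NP-complete and B is NP-complete.)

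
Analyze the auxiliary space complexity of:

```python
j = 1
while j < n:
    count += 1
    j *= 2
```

Space complexity: O(1).
Only a constant amount of auxiliary storage is used; nothing grows with n.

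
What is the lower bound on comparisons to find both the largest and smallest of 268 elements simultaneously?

Pair elements first (floor(268/2) comparisons), then find max among winners and min among losers. Total: ceil(3*268/2) - 2 = 400 comparisons.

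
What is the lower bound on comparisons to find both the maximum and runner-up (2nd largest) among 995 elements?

Lower bound: finding the max needs 995-1 comparisons. By an adversary weight-doubling argument, the maximum element must personally win at least ceil(log_2(995)) = 10 comparisons in any correct algorithm. The 2nd largest is among those 10 direct losers, and distinguishing it requires 10-1 more comparisons. Total >= 995-1 + 10-1 = 1003. A balanced tournament achieves this bound exactly.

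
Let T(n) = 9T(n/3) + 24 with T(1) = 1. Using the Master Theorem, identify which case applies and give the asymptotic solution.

a=9, b=3, f(n)=24.
log_3(9) = 2 > 0.
Since f(n) = O(n^0) is polynomially smaller than n^2, Case 1 applies.
T(n) = Theta(n^2).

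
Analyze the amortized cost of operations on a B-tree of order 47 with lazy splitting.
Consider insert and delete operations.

In a B-tree of order 47, a node splits when it has 47 keys. With lazy splitting, we use potential Phi = number of full nodes + number of near-empty nodes. Each split costs O(1) but reduces potential. Between splits, at least 23 insertions must occur in that node. Amortized structural cost is O(1) per operation, plus O(log_47 n) traversal.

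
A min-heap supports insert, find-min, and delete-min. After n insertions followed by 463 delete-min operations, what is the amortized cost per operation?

Insert takes O(log n) worst case. Delete-min takes O(log n). Over a sequence of n inserts and 463 delete-mins, total cost is O((n + 463) log n). Amortized per operation: O(log n).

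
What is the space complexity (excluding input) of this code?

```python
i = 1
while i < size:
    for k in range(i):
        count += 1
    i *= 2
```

Space complexity: O(1).
Only a constant amount of auxiliary storage is used; nothing grows with n.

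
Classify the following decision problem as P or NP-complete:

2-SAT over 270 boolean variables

This problem is in P: 2-SAT is solvable in linear time via implication-graph SCCs.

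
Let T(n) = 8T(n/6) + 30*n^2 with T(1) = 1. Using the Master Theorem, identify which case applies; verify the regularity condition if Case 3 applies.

a=8, b=6, f(n)=30*n^2.
log_6(8) = 1.161 < 2.
f(n) = Omega(n^(1.161+epsilon)) for some epsilon > 0, so Case 3 is the candidate.
Regularity: a*f(n/b) = 8*30*(n/6)^2 = (8/36)*30*n^2 <= c*f(n) with c = 8/36 < 1. Satisfied.
Case 3: T(n) = Theta(n^2).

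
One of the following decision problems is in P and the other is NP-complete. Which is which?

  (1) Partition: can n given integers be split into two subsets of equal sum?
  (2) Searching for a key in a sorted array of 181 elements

(1) is NP-complete: Subset Sum reduces to it (one of Karp's 21 NP-complete problems).
(2) is P: binary search runs in O(log n).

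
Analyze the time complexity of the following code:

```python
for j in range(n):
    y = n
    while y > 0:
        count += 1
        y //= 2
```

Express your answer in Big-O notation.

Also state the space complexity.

Time complexity: O(n log n).
Space complexity: O(1).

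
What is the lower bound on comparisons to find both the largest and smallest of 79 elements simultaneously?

Pair elements first (floor(79/2) comparisons), then find max among winners and min among losers. Total: ceil(3*79/2) - 2 = 117 comparisons.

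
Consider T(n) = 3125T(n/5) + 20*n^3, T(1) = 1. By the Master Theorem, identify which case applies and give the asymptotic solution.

a=3125, b=5, f(n)=20*n^3.
log_5(3125) = 5 > 3.
Since f(n) = O(n^3) is polynomially smaller than n^5, Case 1 applies.
T(n) = Theta(n^5).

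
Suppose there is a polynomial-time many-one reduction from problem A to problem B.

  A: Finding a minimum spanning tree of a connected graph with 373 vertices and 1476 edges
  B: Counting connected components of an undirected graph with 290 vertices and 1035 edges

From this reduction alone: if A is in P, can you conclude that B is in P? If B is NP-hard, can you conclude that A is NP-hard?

A poly-time reduction A <=_p B transfers tractability DOWN (B easy => A easy) and hardness UP (A hard => B hard), not the reverse.
From A in P, the reduction alone does NOT give B in P: any problem in P trivially reduces to SAT, yet SAT is not known to be in P.
From B NP-hard, the reduction alone does NOT give A NP-hard: again, easy problems reduce to hard ones.
(Here in fact A is P and B is P.)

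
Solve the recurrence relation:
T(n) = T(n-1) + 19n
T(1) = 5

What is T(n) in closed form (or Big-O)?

Unrolling: T(n) = 5 + 19*(2 + 3 + ... + n) = 5 + 19*(n(n+1)/2 - 1) = O(n^2).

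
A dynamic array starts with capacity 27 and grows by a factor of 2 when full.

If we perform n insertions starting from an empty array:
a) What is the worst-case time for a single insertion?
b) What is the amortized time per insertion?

(a) Worst-case single insertion: O(n) -- when the array is full at capacity c, the resize copies all c elements, and c can be Theta(n).
(b) Resizes happen at sizes 27, 54, 108, ... Total copy cost for n insertions: 27 + 54 + ... = O(n) (geometric series with ratio 1/2). Amortized cost per insertion: O(n)/n = O(1).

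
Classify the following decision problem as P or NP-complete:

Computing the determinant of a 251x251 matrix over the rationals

This problem is in P: Gaussian elimination runs in O(n^3).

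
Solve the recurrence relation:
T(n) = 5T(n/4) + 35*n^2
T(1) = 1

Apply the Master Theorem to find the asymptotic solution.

a=5, b=4, f(n)=35*n^2. log_4(5) = 1.161 < 2. Case 3: T(n) = O(n^2).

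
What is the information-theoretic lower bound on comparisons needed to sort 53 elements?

There are 53! = 4274883284060025564298013753389399649690343788366813724672000000000000 possible orderings. Each comparison gives 1 bit. We need at least ceil(log_2(4274883284060025564298013753389399649690343788366813724672000000000000)) = 232 comparisons.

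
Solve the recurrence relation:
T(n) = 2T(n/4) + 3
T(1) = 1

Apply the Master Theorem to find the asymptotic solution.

a=2, b=4, f(n)=3. log_4(2) = 0.5. Case 1 of Master Theorem: T(n) = O(n^0.5).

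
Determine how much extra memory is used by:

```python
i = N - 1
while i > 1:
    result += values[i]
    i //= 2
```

Space complexity: O(1).
Only a constant amount of auxiliary storage is used; nothing grows with n.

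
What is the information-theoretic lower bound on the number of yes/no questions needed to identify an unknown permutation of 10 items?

There are 10! = 3628800 permutations. Each yes/no question gives at most 1 bit, so at least ceil(log_2(3628800)) = 22 questions are needed.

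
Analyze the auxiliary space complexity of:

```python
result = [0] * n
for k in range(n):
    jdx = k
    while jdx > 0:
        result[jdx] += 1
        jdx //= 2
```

Space complexity: O(n).
Auxiliary storage grows linearly with the input size n in the worst case.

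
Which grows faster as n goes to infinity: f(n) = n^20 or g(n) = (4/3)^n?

g(n) = (4/3)^n grows faster: (4/3)^n is exponential with base 4/3 > 1, dominating every polynomial.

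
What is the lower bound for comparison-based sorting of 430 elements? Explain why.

A comparison-based sorting algorithm corresponds to a decision tree. With 430! possible permutations, the tree has 430! leaves. The height is at least log_2(430!) = Omega(n log n) by Stirling's approximation.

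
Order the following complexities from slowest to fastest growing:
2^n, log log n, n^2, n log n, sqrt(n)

Ordered by growth rate: log log n < sqrt(n) < n log n < n^2 < 2^n.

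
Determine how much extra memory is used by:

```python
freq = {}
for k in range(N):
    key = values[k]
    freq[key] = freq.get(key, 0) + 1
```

Space complexity: O(n).
Auxiliary storage grows linearly with the input size n in the worst case.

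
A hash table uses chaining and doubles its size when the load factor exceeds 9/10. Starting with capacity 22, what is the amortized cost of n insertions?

Rehashing occurs when load exceeds 9/10. Total rehash cost is geometric series summing to O(n). Each insertion itself is O(1). Amortized: O(1).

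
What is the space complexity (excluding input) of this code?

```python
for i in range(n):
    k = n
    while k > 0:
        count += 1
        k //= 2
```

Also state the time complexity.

Space complexity: O(1).
Only a constant amount of auxiliary storage is used; nothing grows with n.
Time complexity: O(n log n).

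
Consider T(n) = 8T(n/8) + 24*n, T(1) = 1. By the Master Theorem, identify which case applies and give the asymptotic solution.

a=8, b=8, f(n)=24*n.
log_8(8) = 1, so n^(log_b(a)) = n.
f(n) = Theta(n), so Case 2 applies.
T(n) = Theta(n log n).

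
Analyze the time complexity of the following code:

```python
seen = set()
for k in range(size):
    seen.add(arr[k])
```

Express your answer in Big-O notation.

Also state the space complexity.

Time complexity: O(n).
Space complexity: O(n).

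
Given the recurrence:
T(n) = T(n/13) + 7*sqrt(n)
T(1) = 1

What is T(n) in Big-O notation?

Each level contributes sqrt(n/13^k). Geometric series with ratio 1/sqrt(13) < 1 sums to O(sqrt(n)).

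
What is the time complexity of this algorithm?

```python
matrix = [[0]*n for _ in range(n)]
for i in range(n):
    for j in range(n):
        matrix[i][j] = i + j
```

Time complexity: O(n^2).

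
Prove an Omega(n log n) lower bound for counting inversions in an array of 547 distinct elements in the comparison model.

Decision-tree argument: at any leaf, the comparisons made (with transitivity) must totally order all 547 elements -- otherwise some pair (i,j) is unordered, and an adversary can present two inputs agreeing on every comparison made but with that pair flipped, changing the inversion count by 1, so the leaf's output is wrong on one of them. Hence the tree has >= 547! leaves and height >= log_2(547!) = Omega(n log n). Modified merge sort achieves O(n log n).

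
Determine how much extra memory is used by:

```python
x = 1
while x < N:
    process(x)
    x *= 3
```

Space complexity: O(1).
Only a constant amount of auxiliary storage is used; nothing grows with n.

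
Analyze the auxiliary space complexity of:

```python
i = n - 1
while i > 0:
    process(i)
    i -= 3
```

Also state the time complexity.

Space complexity: O(1).
Only a constant amount of auxiliary storage is used; nothing grows with n.
Time complexity: O(n).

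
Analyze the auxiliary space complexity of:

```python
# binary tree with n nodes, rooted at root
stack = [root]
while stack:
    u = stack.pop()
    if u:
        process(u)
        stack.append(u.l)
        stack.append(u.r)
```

Space complexity: O(n).
Auxiliary storage grows linearly with the input size n in the worst case.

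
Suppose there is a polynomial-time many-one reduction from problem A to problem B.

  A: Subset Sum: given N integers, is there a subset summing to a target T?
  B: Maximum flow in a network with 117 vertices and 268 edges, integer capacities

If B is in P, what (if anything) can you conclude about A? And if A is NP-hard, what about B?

A poly-time reduction A <=_p B means any A-instance can be transformed to a B-instance in poly time.
If B is in P: compose the reduction with B's poly-time algorithm to solve A in poly time, so A is in P.
If A is NP-hard: every NP problem reduces to A, which reduces to B; composing reductions, every NP problem reduces to B, so B is NP-hard.
(Here in fact A is NP-complete and B is in P, so no such reduction is known -- its existence would imply P = NP; the analysis concerns only what the assumed reduction would or would not let you conclude.)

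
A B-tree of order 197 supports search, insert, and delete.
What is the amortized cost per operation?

B-tree of order 197 has height O(log_197 n). Each operation traverses the tree height. Splits during insert and merges during delete are O(1) each and occur at most once per level. Total cost per operation: O(log_197 n).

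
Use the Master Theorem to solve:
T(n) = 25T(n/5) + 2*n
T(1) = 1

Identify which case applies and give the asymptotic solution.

a=25, b=5, f(n)=2*n.
log_5(25) = 2 > 1.
Since f(n) = O(n^1) is polynomially smaller than n^2, Case 1 applies.
T(n) = Theta(n^2).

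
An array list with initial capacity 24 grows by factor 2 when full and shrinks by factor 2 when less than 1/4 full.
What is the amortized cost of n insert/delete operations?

Using potential function Phi = |2*size - capacity|. Resizing costs are offset by potential release. Amortized O(1) per operation.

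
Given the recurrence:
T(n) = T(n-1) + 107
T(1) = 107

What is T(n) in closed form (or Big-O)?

Unrolling: T(n) = T(n-1) + 107 = T(n-2) + 2*107 = ... = T(1) + (n-1)*107 = 107 + (n-1)*107 = 107n.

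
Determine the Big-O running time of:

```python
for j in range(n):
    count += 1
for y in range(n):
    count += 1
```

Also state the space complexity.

Time complexity: O(n).
Space complexity: O(1).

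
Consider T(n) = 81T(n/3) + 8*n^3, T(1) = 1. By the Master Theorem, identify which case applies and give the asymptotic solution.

a=81, b=3, f(n)=8*n^3.
log_3(81) = 4 > 3.
Since f(n) = O(n^3) is polynomially smaller than n^4, Case 1 applies.
T(n) = Theta(n^4).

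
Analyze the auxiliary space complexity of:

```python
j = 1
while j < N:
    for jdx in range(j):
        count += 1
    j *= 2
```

Space complexity: O(1).
Only a constant amount of auxiliary storage is used; nothing grows with n.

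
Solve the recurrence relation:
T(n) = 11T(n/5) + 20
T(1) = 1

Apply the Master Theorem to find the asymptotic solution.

a=11, b=5, f(n)=20. log_5(11) = 1.49. Case 1 of Master Theorem: T(n) = O(n^1.49).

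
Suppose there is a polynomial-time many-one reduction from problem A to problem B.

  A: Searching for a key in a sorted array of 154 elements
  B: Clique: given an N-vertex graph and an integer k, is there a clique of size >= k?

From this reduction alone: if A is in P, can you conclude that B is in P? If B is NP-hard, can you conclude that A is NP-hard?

A poly-time reduction A <=_p B transfers tractability DOWN (B easy => A easy) and hardness UP (A hard => B hard), not the reverse.
From A in P, the reduction alone does NOT give B in P: any problem in P trivially reduces to SAT, yet SAT is not known to be in P.
From B NP-hard, the reduction alone does NOT give A NP-hard: again, easy problems reduce to hard ones.
(Here in fact A is P and B is NP-complete.)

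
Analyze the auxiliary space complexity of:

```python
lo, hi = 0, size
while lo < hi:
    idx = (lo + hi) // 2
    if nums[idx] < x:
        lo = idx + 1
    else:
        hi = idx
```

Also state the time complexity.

Space complexity: O(1).
Only a constant amount of auxiliary storage is used; nothing grows with n.
Time complexity: O(log n).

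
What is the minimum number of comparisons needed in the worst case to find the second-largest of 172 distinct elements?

Lower bound: finding the max needs 172-1 comparisons. By the adversary weight-doubling argument, the max must personally win >= ceil(log_2(172)) = 8 comparisons; the 2nd-largest is among those 8 losers, needing 8-1 more comparisons. Total >= 172-1 + 8-1 = 178. A balanced knockout tournament achieves this.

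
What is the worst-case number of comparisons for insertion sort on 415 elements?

Insertion sort on reverse-sorted input: 1 + 2 + ... + (415-1) = 85905 comparisons.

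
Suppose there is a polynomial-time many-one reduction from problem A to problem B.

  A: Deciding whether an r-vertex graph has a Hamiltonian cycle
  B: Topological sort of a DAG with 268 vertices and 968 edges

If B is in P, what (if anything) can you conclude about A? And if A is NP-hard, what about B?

A poly-time reduction A <=_p B means any A-instance can be transformed to a B-instance in poly time.
If B is in P: compose the reduction with B's poly-time algorithm to solve A in poly time, so A is in P.
If A is NP-hard: every NP problem reduces to A, which reduces to B; composing reductions, every NP problem reduces to B, so B is NP-hard.
(Here in fact A is NP-complete and B is in P, so no such reduction is known -- its existence would imply P = NP; the analysis concerns only what the assumed reduction would or would not let you conclude.)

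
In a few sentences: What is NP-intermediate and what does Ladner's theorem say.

NP-intermediate problems are in NP but neither in P nor NP-complete (assuming P != NP). Ladner's theorem proves such problems exist if P != NP. Graph isomorphism and integer factoring are candidate NP-intermediate problems -- no polynomial algorithm is known, but no NP-completeness proof exists either.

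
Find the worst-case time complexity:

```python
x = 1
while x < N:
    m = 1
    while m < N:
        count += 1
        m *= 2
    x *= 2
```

Time complexity: O(log^2 n).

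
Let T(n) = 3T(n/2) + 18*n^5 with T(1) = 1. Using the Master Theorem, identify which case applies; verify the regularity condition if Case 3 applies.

a=3, b=2, f(n)=18*n^5.
log_2(3) = 1.585 < 5.
f(n) = Omega(n^(1.585+epsilon)) for some epsilon > 0, so Case 3 is the candidate.
Regularity: a*f(n/b) = 3*18*(n/2)^5 = (3/32)*18*n^5 <= c*f(n) with c = 3/32 < 1. Satisfied.
Case 3: T(n) = Theta(n^5).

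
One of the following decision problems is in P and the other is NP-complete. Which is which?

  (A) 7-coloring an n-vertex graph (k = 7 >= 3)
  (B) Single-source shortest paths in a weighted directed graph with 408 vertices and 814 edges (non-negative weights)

(A) is NP-complete: graph k-coloring for k>=3 is NP-complete by reduction from 3-SAT.
(B) is P: Dijkstra's algorithm runs in O((V+E) log V).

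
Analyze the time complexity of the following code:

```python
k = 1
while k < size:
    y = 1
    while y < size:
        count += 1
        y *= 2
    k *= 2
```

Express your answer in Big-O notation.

Time complexity: O(log^2 n).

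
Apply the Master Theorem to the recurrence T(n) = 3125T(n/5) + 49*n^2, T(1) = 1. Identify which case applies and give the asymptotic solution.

a=3125, b=5, f(n)=49*n^2.
log_5(3125) = 5 > 2.
Since f(n) = O(n^2) is polynomially smaller than n^5, Case 1 applies.
T(n) = Theta(n^5).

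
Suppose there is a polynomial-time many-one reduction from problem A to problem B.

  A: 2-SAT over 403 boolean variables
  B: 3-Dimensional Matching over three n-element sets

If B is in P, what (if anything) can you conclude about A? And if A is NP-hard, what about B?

A poly-time reduction A <=_p B means any A-instance can be transformed to a B-instance in poly time.
If B is in P: compose the reduction with B's poly-time algorithm to solve A in poly time, so A is in P.
If A is NP-hard: every NP problem reduces to A, which reduces to B; composing reductions, every NP problem reduces to B, so B is NP-hard.
(Here in fact A is P and B is NP-complete.)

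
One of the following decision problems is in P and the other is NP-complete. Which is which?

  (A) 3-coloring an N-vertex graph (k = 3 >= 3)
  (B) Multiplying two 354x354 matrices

(A) is NP-complete: graph k-coloring for k>=3 is NP-complete by reduction from 3-SAT.
(B) is P: the schoolbook algorithm runs in O(n^3).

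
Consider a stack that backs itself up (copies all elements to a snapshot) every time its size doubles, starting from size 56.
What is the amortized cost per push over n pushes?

Backups occur at sizes 56, 112, 224, ..., copying 56 + 112 + 224 + ... <= 2n elements total (geometric series). Spread over n pushes, the amortized backup cost is O(1) per push.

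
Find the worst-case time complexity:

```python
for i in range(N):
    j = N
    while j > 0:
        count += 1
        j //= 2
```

Time complexity: O(n log n).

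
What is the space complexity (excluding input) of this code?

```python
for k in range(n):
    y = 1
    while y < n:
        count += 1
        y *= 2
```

Space complexity: O(1).
Only a constant amount of auxiliary storage is used; nothing grows with n.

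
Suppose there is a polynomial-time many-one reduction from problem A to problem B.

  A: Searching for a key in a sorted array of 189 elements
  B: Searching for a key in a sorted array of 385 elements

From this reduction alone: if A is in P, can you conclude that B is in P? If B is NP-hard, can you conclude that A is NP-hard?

A poly-time reduction A <=_p B transfers tractability DOWN (B easy => A easy) and hardness UP (A hard => B hard), not the reverse.
From A in P, the reduction alone does NOT give B in P: any problem in P trivially reduces to SAT, yet SAT is not known to be in P.
From B NP-hard, the reduction alone does NOT give A NP-hard: again, easy problems reduce to hard ones.
(Here in fact A is P and B is P.)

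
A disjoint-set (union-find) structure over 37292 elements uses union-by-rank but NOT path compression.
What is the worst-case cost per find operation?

Union-by-rank alone keeps every tree's height <= log_2(37292) ~= 15.2. Each find traverses from a node to its root, costing O(height) = O(log n). Without path compression this bound is tight.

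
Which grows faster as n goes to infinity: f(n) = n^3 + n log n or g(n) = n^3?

f(n) = n^3 + n log n and g(n) = n^3 are Theta of each other: the lower-order n log n term is o(n^3); both are Theta(n^3).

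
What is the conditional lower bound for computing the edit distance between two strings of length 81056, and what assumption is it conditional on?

Under SETH (the Strong Exponential Time Hypothesis), edit distance on length-81056 strings cannot be computed in O(n^(2-epsilon)) time for any epsilon > 0 (Backurs-Indyk). The reduction is from CNF-SAT via the orthogonal vectors problem.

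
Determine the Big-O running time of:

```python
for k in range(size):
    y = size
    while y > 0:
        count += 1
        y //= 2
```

Time complexity: O(n log n).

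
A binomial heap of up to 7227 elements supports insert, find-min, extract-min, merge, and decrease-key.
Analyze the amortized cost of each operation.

A binomial heap with n <= 7227 elements has at most floor(log_2 7227) + 1 = 13 trees. Using potential Phi = number of trees: Insert adds one tree, but cascading merges reduce count -- amortized O(1). Find-min reads the cached minimum pointer: O(1). Extract-min creates O(log n) new trees: O(log n). Merge combines tree lists: O(log n). Decrease-key sifts the element up its tree of height <= log n: O(log n).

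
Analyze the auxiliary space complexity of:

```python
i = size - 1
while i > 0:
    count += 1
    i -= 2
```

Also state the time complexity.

Space complexity: O(1).
Only a constant amount of auxiliary storage is used; nothing grows with n.
Time complexity: O(n).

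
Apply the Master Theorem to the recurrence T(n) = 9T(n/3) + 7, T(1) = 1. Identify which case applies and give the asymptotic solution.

a=9, b=3, f(n)=7.
log_3(9) = 2 > 0.
Since f(n) = O(n^0) is polynomially smaller than n^2, Case 1 applies.
T(n) = Theta(n^2).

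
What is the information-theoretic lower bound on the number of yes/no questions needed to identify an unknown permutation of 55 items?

There are 55! = 12696403353658275925965100847566516959580321051449436762275840000000000000 permutations. Each yes/no question gives at most 1 bit, so at least ceil(log_2(12696403353658275925965100847566516959580321051449436762275840000000000000)) = 243 questions are needed.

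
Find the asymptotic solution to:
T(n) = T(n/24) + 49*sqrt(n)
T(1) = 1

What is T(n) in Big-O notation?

Each level contributes sqrt(n/24^k). Geometric series with ratio 1/sqrt(24) < 1 sums to O(sqrt(n)).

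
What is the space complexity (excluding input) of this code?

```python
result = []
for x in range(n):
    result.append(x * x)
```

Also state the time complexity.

Space complexity: O(n).
Auxiliary storage grows linearly with the input size n in the worst case.
Time complexity: O(n).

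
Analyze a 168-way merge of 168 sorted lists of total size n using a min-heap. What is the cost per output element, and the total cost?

Maintain a min-heap of size 168 holding the current head of each list. Each output step does one extract-min (O(log 168)) and one insert of that list's next element (O(log 168)). Each of the n elements passes through the heap exactly once, so the total cost is O(n log 168), i.e. O(log 168) per output element.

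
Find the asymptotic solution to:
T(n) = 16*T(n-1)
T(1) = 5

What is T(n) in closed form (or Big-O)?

Each step multiplies by 16. T(n) = T(1)*16^(n-1) = 5*16^(n-1).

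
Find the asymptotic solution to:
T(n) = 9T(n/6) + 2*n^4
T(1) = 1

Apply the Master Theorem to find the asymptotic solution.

a=9, b=6, f(n)=2*n^4. log_6(9) = 1.226 < 4. Case 3: T(n) = O(n^4).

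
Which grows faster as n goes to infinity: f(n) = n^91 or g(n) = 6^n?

g(n) = 6^n grows faster: any exponential with base > 1 dominates every polynomial.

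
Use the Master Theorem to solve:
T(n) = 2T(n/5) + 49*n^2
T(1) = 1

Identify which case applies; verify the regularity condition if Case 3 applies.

a=2, b=5, f(n)=49*n^2.
log_5(2) = 0.4307 < 2.
f(n) = Omega(n^(0.4307+epsilon)) for some epsilon > 0, so Case 3 is the candidate.
Regularity: a*f(n/b) = 2*49*(n/5)^2 = (2/25)*49*n^2 <= c*f(n) with c = 2/25 < 1. Satisfied.
Case 3: T(n) = Theta(n^2).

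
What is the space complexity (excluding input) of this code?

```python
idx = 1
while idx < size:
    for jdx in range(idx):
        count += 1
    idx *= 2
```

Space complexity: O(1).
Only a constant amount of auxiliary storage is used; nothing grows with n.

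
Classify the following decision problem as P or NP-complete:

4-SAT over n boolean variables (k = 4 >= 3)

This problem is NP-complete: 3-SAT is NP-complete (Cook-Levin); k-SAT for k>=3 reduces from 3-SAT.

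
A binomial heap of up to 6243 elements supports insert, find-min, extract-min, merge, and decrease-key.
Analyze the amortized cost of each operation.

A binomial heap with n <= 6243 elements has at most floor(log_2 6243) + 1 = 13 trees. Using potential Phi = number of trees: Insert adds one tree, but cascading merges reduce count -- amortized O(1). Find-min reads the cached minimum pointer: O(1). Extract-min creates O(log n) new trees: O(log n). Merge combines tree lists: O(log n). Decrease-key sifts the element up its tree of height <= log n: O(log n).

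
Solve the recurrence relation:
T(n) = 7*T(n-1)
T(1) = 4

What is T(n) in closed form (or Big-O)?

Each step multiplies by 7. T(n) = T(1)*7^(n-1) = 4*7^(n-1).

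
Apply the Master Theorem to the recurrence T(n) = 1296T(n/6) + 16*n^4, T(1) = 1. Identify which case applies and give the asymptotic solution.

a=1296, b=6, f(n)=16*n^4.
log_6(1296) = 4, so n^(log_b(a)) = n^4.
f(n) = Theta(n^4), so Case 2 applies.
T(n) = Theta(n^4 log n).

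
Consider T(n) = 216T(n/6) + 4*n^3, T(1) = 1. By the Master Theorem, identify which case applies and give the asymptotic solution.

a=216, b=6, f(n)=4*n^3.
log_6(216) = 3, so n^(log_b(a)) = n^3.
f(n) = Theta(n^3), so Case 2 applies.
T(n) = Theta(n^3 log n).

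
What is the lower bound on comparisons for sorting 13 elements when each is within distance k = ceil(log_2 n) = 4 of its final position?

Partition the 13 positions into floor(n/k) blocks of k = 4 consecutive positions; any permutation within a block keeps every element within k of its final position, so there are at least (k!)^(n/k) distinguishable inputs. Lower bound: log_2((k!)^(n/k)) = (n/k) * log_2(k!) = Theta(n log k); with k = ceil(log_2 n), this is Omega(n log log n).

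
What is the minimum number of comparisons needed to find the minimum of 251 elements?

Finding the minimum requires 250 comparisons, identical reasoning to finding the maximum. Each comparison eliminates one candidate.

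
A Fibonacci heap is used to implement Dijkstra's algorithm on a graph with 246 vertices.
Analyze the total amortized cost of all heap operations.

Dijkstra performs 246 insert, 246 extract-min, and at most E decrease-key operations. With Fibonacci heap: insert O(1) amortized, extract-min O(log n) amortized, decrease-key O(1) amortized. Total with n = 246: O(n * 1 + n * log n + E * 1) = O(n log n + E).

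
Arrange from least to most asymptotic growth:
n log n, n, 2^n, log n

Ordered by growth rate: log n < n < n log n < 2^n.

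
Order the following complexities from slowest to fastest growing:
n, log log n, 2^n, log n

Ordered by growth rate: log log n < log n < n < 2^n.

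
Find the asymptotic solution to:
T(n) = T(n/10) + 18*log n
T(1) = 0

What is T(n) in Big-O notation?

Each of the log_10(n) levels adds O(log n). T(n) = O(log^2 n).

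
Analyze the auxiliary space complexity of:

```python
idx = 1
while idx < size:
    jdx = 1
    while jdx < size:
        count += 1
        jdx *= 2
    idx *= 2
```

Space complexity: O(1).
Only a constant amount of auxiliary storage is used; nothing grows with n.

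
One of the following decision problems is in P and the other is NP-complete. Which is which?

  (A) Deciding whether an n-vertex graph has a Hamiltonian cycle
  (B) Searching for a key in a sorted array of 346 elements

(A) is NP-complete: one of Karp's 21 NP-complete problems.
(B) is P: binary search runs in O(log n).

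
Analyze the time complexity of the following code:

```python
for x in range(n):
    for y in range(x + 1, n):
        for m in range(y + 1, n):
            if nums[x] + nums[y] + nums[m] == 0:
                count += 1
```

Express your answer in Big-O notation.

Time complexity: O(n^3).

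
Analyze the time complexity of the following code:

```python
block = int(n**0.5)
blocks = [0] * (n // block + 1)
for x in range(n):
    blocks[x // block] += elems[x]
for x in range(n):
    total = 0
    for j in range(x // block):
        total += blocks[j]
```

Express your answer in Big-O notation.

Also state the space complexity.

Time complexity: O(n * sqrt(n)).
Space complexity: O(sqrt(n)).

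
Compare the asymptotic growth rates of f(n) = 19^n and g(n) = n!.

g(n) = n! grows faster: n!/19^n -> infinity by Stirling.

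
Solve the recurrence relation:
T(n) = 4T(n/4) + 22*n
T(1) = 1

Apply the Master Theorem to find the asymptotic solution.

a=4, b=4, f(n)=22*n. log_4(4) = 1. Case 2: T(n) = O(n log n).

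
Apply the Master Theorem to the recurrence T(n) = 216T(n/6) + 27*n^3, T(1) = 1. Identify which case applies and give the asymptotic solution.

a=216, b=6, f(n)=27*n^3.
log_6(216) = 3, so n^(log_b(a)) = n^3.
f(n) = Theta(n^3), so Case 2 applies.
T(n) = Theta(n^3 log n).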